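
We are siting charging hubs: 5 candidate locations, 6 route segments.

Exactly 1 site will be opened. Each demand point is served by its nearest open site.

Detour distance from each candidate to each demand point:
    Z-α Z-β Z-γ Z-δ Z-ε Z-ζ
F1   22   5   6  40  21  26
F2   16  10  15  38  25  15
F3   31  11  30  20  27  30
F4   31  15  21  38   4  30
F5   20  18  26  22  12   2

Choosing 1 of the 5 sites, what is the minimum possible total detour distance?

100

Open {F5}.
  Z-α→F5 20, Z-β→F5 18, Z-γ→F5 26, Z-δ→F5 22, Z-ε→F5 12, Z-ζ→F5 2  ⇒ total 100.
Compare {F2}: total 119.
Compare {F1}: total 120.
No size-1 selection does better; minimum is 100.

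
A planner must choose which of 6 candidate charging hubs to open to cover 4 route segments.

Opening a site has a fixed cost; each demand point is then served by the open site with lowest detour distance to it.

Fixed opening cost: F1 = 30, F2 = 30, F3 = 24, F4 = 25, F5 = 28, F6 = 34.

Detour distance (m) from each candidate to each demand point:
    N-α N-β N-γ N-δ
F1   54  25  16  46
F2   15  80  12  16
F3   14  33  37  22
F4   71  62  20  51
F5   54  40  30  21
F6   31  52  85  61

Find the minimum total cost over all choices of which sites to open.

Open {F1, F2}: assign each demand point to its cheapest open site.
  N-α→F2 15, N-β→F1 25, N-γ→F2 12, N-δ→F2 16
  detour distance 68, fixed 60 → total 128.
Compare {F2, F3}: detour distance 75 + fixed 54 = 129.
Compare {F3}: detour distance 106 + fixed 24 = 130.
Compare {F1, F3}: detour distance 77 + fixed 54 = 131.
All other subsets cost ≥ 129. Minimum total cost: 128.

128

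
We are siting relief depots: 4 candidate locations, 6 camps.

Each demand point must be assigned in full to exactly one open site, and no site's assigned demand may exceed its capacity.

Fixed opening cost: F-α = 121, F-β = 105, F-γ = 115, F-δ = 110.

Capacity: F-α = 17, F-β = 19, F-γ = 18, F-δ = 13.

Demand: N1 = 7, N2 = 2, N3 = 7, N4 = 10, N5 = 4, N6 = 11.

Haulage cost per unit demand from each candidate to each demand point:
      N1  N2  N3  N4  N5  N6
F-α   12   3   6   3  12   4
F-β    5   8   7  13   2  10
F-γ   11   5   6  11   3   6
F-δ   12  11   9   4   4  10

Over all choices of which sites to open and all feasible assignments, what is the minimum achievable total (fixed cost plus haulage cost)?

Open {F-α, F-β, F-δ}; cheapest assignment that respects the capacities:
  F-α (cap 17, load 13): N2, N6 — cost 2×3 + 11×4 = 50
  F-β (cap 19, load 18): N1, N3, N5 — cost 7×5 + 7×7 + 4×2 = 92
  F-δ (cap 13, load 10): N4 — cost 10×4 = 40
  Shipping 182, fixed 336 → total 518.
  Any other capacity-feasible assignment to {F-α, F-β, F-δ} ships for at least 182.
Compare {F-α, F-β, F-γ}: its best feasible assignment gives total 528.
Compare {F-β, F-γ, F-δ}: its best feasible assignment gives total 537.
Every other set of open sites that can feasibly serve all demand totals ≥ 528 even under its best assignment. Minimum: 518.

518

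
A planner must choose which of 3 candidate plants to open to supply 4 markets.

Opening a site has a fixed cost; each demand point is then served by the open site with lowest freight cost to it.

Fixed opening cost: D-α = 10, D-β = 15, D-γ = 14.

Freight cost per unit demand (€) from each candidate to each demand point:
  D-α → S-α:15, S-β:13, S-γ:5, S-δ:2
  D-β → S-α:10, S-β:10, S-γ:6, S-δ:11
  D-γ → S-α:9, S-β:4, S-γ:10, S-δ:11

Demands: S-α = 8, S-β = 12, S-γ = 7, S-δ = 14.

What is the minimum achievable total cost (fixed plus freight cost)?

207

Open {D-α, D-γ}: assign each demand point to its cheapest open site.
  S-α→D-γ 8×9=72, S-β→D-γ 12×4=48, S-γ→D-α 7×5=35, S-δ→D-α 14×2=28
  freight cost 183, fixed 24 → total 207.
Compare {D-α, D-β, D-γ}: freight cost 183 + fixed 39 = 222.
Compare {D-α, D-β}: freight cost 263 + fixed 25 = 288.
Compare {D-β, D-γ}: freight cost 316 + fixed 29 = 345.
All other subsets cost ≥ 222. Minimum total cost: 207.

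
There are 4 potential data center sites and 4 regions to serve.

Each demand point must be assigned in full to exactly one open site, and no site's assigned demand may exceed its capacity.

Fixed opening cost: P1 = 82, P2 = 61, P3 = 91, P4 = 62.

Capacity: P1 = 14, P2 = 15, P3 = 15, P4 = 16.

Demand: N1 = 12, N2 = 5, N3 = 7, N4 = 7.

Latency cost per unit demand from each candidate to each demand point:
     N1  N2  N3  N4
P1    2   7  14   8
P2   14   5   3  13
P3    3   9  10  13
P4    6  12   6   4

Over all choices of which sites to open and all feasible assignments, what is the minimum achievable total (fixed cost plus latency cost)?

303

Open {P1, P2, P4}; cheapest assignment that respects the capacities:
  P1 (cap 14, load 12): N1 — cost 12×2 = 24
  P2 (cap 15, load 12): N2, N3 — cost 5×5 + 7×3 = 46
  P4 (cap 16, load 7): N4 — cost 7×4 = 28
  Shipping 98, fixed 205 → total 303.
  Any other capacity-feasible assignment to {P1, P2, P4} ships for at least 98.
Compare {P2, P3, P4}: its best feasible assignment gives total 324.
Compare {P1, P2, P3}: its best feasible assignment gives total 372.
Every other set of open sites that can feasibly serve all demand totals ≥ 324 even under its best assignment. Minimum: 303.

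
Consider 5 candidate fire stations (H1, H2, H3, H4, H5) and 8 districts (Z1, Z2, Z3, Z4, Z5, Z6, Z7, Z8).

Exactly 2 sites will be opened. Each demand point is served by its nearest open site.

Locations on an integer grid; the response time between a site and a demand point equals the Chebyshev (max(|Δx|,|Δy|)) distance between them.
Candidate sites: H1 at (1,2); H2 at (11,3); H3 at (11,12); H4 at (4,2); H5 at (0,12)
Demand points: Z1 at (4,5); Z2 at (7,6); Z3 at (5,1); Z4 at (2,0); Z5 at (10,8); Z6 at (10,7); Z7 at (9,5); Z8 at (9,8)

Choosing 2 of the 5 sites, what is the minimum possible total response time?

26

Open {H2, H4}.
  Z1→H4 3, Z2→H2 4, Z3→H4 1, Z4→H4 2, Z5→H2 5, Z6→H2 4, Z7→H2 2, Z8→H2 5  ⇒ total 26.
Compare {H3, H4}: total 28.
Compare {H1, H2}: total 29.
No size-2 selection does better; minimum is 26.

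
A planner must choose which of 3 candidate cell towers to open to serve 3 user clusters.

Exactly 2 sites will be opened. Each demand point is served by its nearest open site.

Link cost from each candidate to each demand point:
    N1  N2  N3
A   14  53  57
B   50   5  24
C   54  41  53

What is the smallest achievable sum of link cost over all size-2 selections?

Open {A, B}.
  N1→A 14, N2→B 5, N3→B 24  ⇒ total 43.
Compare {B, C}: total 79.
Compare {A, C}: total 108.

43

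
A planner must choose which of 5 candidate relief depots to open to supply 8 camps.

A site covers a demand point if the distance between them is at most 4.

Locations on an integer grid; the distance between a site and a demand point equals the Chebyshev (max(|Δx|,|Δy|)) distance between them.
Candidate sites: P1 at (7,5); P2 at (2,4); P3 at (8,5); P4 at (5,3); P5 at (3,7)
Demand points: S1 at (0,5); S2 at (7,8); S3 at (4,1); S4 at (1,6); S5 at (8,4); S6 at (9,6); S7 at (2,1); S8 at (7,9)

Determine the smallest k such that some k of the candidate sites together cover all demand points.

Coverage sets (demand points within 4 of each site):
  P1: {S2, S3, S5, S6, S8}
  P2: {S1, S3, S4, S7}
  P3: {S2, S3, S5, S6, S8}
  P4: {S3, S4, S5, S6, S7}
  P5: {S1, S2, S4, S8}
No single site covers all 8 demand points.
But {P1, P2} covers everything, so the minimum is 2.

2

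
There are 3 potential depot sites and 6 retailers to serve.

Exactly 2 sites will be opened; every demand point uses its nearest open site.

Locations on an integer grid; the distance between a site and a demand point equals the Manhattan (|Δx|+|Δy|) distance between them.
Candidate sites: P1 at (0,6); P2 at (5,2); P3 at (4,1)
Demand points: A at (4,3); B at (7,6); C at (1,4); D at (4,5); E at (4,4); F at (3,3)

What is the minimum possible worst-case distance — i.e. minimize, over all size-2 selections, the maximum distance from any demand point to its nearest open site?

6

Open {P1, P2}.
  Farthest demand point is B at distance 6 (to P2); all others are ≤ 6.
With {P2, P3} the worst case is 6.
With {P1, P3} the worst case is 7.
No size-2 selection achieves below 6.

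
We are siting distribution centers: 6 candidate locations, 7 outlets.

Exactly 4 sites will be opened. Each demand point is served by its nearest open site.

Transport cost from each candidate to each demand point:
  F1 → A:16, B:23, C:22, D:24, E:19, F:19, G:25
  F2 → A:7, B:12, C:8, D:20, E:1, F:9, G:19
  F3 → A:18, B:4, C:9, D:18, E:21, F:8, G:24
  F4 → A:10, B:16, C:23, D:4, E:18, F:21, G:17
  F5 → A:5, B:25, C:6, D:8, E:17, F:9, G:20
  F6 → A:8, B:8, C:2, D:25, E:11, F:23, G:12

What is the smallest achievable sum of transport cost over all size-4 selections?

Open {F2, F3, F4, F6}.
  A→F2 7, B→F3 4, C→F6 2, D→F4 4, E→F2 1, F→F3 8, G→F6 12  ⇒ total 38.
Compare {F2, F3, F5, F6}: total 40.
Compare {F2, F4, F5, F6}: total 41.
No size-4 selection does better; minimum is 38.

38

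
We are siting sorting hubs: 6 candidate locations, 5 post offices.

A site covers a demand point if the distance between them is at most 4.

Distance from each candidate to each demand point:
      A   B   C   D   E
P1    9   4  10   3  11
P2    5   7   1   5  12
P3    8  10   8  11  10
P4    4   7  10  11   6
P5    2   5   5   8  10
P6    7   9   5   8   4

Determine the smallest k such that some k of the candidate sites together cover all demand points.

4

Coverage sets (demand points within 4 of each site):
  P1: {B, D}
  P2: {C}
  P3: {}
  P4: {A}
  P5: {A}
  P6: {E}
No 3 sites suffice: every size-3 union leaves at least one demand point uncovered.
But {P1, P2, P4, P6} covers everything, so the minimum is 4.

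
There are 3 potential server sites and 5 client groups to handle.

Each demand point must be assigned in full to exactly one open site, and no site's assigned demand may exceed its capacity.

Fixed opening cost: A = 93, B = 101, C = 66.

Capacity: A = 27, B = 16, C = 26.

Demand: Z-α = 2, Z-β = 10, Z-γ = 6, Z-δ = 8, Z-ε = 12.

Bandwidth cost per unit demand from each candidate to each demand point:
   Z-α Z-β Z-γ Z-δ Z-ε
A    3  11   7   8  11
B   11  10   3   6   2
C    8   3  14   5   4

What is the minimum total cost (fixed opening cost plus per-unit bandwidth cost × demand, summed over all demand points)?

327

Open {B, C}; cheapest assignment that respects the capacities:
  B (cap 16, load 14): Z-γ, Z-δ — cost 6×3 + 8×6 = 66
  C (cap 26, load 24): Z-α, Z-β, Z-ε — cost 2×8 + 10×3 + 12×4 = 94
  Shipping 160, fixed 167 → total 327.
  Any other capacity-feasible assignment to {B, C} ships for at least 160.
Compare {A, C}: its best feasible assignment gives total 349.
Compare {A, B, C}: its best feasible assignment gives total 402.
Every other set of open sites that can feasibly serve all demand totals ≥ 349 even under its best assignment. Minimum: 327.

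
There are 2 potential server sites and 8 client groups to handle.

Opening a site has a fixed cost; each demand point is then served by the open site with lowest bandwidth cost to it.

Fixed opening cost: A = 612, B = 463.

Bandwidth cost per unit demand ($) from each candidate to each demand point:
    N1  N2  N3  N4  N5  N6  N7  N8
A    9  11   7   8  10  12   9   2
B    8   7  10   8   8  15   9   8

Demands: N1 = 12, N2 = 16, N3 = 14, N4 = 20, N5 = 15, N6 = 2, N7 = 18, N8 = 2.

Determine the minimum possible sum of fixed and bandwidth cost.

Open {B}: assign each demand point to its cheapest open site.
  N1→B 12×8=96, N2→B 16×7=112, N3→B 14×10=140, N4→B 20×8=160, N5→B 15×8=120, N6→B 2×15=30, N7→B 18×9=162, N8→B 2×8=16
  bandwidth cost 836, fixed 463 → total 1299.
Compare {A}: bandwidth cost 882 + fixed 612 = 1494.
Compare {A, B}: bandwidth cost 776 + fixed 1075 = 1851.

1299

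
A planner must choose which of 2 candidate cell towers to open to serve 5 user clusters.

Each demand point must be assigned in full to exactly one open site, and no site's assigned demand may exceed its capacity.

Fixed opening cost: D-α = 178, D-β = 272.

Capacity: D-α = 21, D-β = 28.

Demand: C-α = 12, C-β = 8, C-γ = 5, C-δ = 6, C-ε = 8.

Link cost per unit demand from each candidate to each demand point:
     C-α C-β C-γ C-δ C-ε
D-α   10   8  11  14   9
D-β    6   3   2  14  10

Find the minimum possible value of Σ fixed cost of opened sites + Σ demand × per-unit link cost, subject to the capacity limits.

Open {D-α, D-β}; cheapest assignment that respects the capacities:
  D-α (cap 21, load 14): C-δ, C-ε — cost 6×14 + 8×9 = 156
  D-β (cap 28, load 25): C-α, C-β, C-γ — cost 12×6 + 8×3 + 5×2 = 106
  Shipping 262, fixed 450 → total 712.
  Any other capacity-feasible assignment to {D-α, D-β} ships for at least 262.
Total demand is 39 and no other set of sites has combined capacity ≥ 39, so {D-α, D-β} is the only feasible choice of open sites. Minimum: 712.

712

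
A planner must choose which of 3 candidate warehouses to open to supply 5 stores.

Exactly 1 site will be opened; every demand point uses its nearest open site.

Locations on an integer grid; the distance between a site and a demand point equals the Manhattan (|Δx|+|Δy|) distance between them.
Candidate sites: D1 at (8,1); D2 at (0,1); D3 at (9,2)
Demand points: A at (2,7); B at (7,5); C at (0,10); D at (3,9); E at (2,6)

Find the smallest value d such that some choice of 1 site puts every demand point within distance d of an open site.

11

Open {D2}.
  Farthest demand point is B at distance 11 (to D2); all others are ≤ 11.
With {D1} the worst case is 17.
With {D3} the worst case is 17.
No size-1 selection achieves below 11.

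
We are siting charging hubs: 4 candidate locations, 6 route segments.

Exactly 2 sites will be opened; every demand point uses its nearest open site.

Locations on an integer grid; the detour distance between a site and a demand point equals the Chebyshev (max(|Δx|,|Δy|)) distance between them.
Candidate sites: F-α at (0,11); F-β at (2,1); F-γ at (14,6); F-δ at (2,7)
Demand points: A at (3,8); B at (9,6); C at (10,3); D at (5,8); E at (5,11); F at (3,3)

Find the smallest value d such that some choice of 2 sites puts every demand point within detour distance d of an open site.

Open {F-γ, F-δ}.
  Farthest demand point is B at detour distance 5 (to F-γ); all others are ≤ 5.
With {F-α, F-β} the worst case is 8.
With {F-α, F-γ} the worst case is 8.
No size-2 selection achieves below 5.

5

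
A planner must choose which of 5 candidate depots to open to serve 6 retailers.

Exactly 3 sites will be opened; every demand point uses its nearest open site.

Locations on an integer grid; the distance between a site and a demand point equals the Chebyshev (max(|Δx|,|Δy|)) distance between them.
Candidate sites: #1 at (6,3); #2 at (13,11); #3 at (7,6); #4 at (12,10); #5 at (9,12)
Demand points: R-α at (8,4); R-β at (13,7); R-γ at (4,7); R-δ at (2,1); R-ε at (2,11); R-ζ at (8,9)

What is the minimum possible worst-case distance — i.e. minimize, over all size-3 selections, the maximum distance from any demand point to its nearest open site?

Open {#1, #2, #3}.
  Farthest demand point is R-ε at distance 5 (to #3); all others are ≤ 5.
With {#1, #3, #4} the worst case is 5.
With {#1, #3, #5} the worst case is 5.
No size-3 selection achieves below 5.

5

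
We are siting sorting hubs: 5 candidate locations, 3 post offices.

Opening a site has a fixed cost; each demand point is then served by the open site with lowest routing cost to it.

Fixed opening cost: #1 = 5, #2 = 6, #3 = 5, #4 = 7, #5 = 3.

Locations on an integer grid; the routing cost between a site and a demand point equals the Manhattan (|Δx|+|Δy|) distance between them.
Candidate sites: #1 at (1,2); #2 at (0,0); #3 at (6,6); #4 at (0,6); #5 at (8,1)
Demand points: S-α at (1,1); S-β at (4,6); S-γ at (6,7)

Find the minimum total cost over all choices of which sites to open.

Open {#1, #3}: assign each demand point to its cheapest open site.
  S-α→#1 1, S-β→#3 2, S-γ→#3 1
  routing cost 4, fixed 10 → total 14.
Compare {#2, #3}: routing cost 5 + fixed 11 = 16.
Compare {#1, #3, #5}: routing cost 4 + fixed 13 = 17.
Compare {#3}: routing cost 13 + fixed 5 = 18.
All other subsets cost ≥ 16. Minimum total cost: 14.

14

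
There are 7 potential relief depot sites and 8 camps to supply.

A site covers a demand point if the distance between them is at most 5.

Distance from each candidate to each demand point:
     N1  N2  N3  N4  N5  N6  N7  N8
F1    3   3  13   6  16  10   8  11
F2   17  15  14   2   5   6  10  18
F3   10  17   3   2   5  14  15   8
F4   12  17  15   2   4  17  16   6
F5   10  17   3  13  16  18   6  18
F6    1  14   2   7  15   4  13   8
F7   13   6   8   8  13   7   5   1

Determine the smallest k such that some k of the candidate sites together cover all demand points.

4

Coverage sets (demand points within 5 of each site):
  F1: {N1, N2}
  F2: {N4, N5}
  F3: {N3, N4, N5}
  F4: {N4, N5}
  F5: {N3}
  F6: {N1, N3, N6}
  F7: {N7, N8}
No 3 sites suffice: every size-3 union leaves at least one demand point uncovered.
But {F1, F2, F6, F7} covers everything, so the minimum is 4.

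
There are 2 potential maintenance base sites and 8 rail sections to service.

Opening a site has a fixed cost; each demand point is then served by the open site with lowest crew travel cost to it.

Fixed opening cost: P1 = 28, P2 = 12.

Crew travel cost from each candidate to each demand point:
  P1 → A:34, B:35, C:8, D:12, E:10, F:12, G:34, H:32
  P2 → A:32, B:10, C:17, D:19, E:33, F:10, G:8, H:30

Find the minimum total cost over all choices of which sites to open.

160

Open {P1, P2}: assign each demand point to its cheapest open site.
  A→P2 32, B→P2 10, C→P1 8, D→P1 12, E→P1 10, F→P2 10, G→P2 8, H→P2 30
  crew travel cost 120, fixed 40 → total 160.
Compare {P2}: crew travel cost 159 + fixed 12 = 171.
Compare {P1}: crew travel cost 177 + fixed 28 = 205.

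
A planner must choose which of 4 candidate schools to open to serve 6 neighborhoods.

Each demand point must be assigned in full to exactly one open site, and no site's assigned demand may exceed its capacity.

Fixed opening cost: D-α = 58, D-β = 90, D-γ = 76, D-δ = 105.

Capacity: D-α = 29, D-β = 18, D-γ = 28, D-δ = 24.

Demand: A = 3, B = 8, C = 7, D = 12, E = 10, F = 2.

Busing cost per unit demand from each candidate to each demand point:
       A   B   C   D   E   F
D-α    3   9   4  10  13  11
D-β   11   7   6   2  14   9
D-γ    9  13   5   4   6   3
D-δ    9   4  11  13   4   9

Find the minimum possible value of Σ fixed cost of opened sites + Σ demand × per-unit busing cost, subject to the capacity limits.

357

Open {D-α, D-γ}; cheapest assignment that respects the capacities:
  D-α (cap 29, load 18): A, B, C — cost 3×3 + 8×9 + 7×4 = 109
  D-γ (cap 28, load 24): D, E, F — cost 12×4 + 10×6 + 2×3 = 114
  Shipping 223, fixed 134 → total 357.
  Any other capacity-feasible assignment to {D-α, D-γ} ships for at least 223.
Compare {D-γ, D-δ}: its best feasible assignment gives total 369.
Compare {D-α, D-γ, D-δ}: its best feasible assignment gives total 402.
Every other set of open sites that can feasibly serve all demand totals ≥ 369 even under its best assignment. Minimum: 357.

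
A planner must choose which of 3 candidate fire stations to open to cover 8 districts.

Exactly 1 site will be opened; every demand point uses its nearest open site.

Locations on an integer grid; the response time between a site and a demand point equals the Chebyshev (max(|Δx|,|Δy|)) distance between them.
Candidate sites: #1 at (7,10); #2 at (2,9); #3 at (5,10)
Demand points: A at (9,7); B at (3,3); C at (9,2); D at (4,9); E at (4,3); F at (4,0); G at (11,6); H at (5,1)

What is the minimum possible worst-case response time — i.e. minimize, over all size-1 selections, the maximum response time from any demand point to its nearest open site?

9

Open {#2}.
  Farthest demand point is F at response time 9 (to #2); all others are ≤ 9.
With {#1} the worst case is 10.
With {#3} the worst case is 10.
No size-1 selection achieves below 9.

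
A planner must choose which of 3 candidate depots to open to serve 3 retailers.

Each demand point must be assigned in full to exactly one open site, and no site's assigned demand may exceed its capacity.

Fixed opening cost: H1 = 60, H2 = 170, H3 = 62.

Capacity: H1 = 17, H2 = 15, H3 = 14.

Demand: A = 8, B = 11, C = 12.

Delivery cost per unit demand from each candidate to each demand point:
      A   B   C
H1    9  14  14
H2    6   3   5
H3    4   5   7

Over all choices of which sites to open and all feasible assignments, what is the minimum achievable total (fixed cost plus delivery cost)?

479

Open {H1, H2, H3}; cheapest assignment that respects the capacities:
  H1 (cap 17, load 8): A — cost 8×9 = 72
  H2 (cap 15, load 12): C — cost 12×5 = 60
  H3 (cap 14, load 11): B — cost 11×5 = 55
  Shipping 187, fixed 292 → total 479.
  Any other capacity-feasible assignment to {H1, H2, H3} ships for at least 187.
Total demand is 31; every other set of sites either has combined capacity below 31 or cannot fit the demands without splitting one across sites, so {H1, H2, H3} is the only feasible choice of open sites. Minimum: 479.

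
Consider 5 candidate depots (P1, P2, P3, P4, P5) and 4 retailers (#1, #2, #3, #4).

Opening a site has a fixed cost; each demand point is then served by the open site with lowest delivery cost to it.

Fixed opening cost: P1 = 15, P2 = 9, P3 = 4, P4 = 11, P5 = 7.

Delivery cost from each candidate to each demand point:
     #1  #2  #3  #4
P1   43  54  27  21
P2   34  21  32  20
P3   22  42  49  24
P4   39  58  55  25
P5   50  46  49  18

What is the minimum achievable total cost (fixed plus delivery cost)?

108

Open {P2, P3}: assign each demand point to its cheapest open site.
  #1→P3 22, #2→P2 21, #3→P2 32, #4→P2 20
  delivery cost 95, fixed 13 → total 108.
Compare {P2, P3, P5}: delivery cost 93 + fixed 20 = 113.
Compare {P2}: delivery cost 107 + fixed 9 = 116.
Compare {P1, P2, P3}: delivery cost 90 + fixed 28 = 118.
All other subsets cost ≥ 113. Minimum total cost: 108.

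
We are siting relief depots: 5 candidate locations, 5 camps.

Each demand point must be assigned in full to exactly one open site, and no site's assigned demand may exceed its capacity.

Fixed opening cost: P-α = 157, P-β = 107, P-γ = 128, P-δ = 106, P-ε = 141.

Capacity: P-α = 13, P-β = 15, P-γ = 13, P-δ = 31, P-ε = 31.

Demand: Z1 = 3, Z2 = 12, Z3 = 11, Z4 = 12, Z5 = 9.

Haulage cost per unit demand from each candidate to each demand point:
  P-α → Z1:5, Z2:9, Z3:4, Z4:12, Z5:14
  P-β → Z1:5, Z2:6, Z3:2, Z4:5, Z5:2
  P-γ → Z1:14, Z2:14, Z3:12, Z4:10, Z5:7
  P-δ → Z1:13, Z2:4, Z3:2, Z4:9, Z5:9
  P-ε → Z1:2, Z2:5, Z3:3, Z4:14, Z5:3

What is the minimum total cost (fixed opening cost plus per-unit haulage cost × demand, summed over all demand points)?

Open {P-δ, P-ε}; cheapest assignment that respects the capacities:
  P-δ (cap 31, load 24): Z2, Z4 — cost 12×4 + 12×9 = 156
  P-ε (cap 31, load 23): Z1, Z3, Z5 — cost 3×2 + 11×3 + 9×3 = 66
  Shipping 222, fixed 247 → total 469.
  Any other capacity-feasible assignment to {P-δ, P-ε} ships for at least 222.
Compare {P-β, P-δ, P-ε}: its best feasible assignment gives total 517.
Compare {P-β, P-γ, P-δ}: its best feasible assignment gives total 549.
Every other set of open sites that can feasibly serve all demand totals ≥ 517 even under its best assignment. Minimum: 469.

469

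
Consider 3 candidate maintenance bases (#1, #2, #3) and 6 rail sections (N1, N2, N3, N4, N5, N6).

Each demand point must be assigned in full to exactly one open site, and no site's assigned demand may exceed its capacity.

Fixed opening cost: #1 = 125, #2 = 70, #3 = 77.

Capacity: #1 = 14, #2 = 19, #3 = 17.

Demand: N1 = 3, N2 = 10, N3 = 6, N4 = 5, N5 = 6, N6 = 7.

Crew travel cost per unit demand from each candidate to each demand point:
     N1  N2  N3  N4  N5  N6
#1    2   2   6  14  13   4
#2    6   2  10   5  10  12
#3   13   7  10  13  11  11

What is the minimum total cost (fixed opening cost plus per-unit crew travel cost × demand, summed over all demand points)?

465

Open {#1, #2, #3}; cheapest assignment that respects the capacities:
  #1 (cap 14, load 13): N3, N6 — cost 6×6 + 7×4 = 64
  #2 (cap 19, load 18): N1, N2, N4 — cost 3×6 + 10×2 + 5×5 = 63
  #3 (cap 17, load 6): N5 — cost 6×11 = 66
  Shipping 193, fixed 272 → total 465.
  Any other capacity-feasible assignment to {#1, #2, #3} ships for at least 193.
Total demand is 37 and no other set of sites has combined capacity ≥ 37, so {#1, #2, #3} is the only feasible choice of open sites. Minimum: 465.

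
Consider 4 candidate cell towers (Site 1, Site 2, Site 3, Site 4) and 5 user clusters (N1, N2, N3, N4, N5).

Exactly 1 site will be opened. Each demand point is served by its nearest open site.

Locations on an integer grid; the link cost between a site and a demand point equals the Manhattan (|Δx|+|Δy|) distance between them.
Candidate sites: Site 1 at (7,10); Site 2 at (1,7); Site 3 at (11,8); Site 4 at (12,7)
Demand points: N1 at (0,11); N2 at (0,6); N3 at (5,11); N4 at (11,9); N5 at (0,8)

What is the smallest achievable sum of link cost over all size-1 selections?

29

Open {Site 2}.
  N1→Site 2 5, N2→Site 2 2, N3→Site 2 8, N4→Site 2 12, N5→Site 2 2  ⇒ total 29.
Compare {Site 1}: total 36.
Compare {Site 3}: total 48.
No size-1 selection does better; minimum is 29.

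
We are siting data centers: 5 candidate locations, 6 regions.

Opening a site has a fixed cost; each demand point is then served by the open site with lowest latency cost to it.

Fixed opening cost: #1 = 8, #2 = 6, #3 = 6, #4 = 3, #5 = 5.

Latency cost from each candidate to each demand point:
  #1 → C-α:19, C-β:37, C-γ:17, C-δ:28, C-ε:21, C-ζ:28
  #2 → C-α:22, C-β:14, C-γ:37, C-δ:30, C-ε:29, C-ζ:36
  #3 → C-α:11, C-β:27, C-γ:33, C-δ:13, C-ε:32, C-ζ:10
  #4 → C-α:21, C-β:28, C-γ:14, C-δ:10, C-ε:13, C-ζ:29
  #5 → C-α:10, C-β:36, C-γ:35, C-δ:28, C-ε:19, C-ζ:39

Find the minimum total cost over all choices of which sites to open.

87

Open {#2, #3, #4}: assign each demand point to its cheapest open site.
  C-α→#3 11, C-β→#2 14, C-γ→#4 14, C-δ→#4 10, C-ε→#4 13, C-ζ→#3 10
  latency cost 72, fixed 15 → total 87.
Compare {#2, #3, #4, #5}: latency cost 71 + fixed 20 = 91.
Compare {#3, #4}: latency cost 85 + fixed 9 = 94.
Compare {#1, #2, #3, #4}: latency cost 72 + fixed 23 = 95.
All other subsets cost ≥ 91. Minimum total cost: 87.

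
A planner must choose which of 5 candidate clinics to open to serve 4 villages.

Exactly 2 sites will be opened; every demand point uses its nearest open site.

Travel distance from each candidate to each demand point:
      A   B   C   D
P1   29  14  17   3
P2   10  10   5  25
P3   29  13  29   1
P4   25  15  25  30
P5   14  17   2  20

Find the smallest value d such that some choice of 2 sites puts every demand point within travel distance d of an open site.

10

Open {P1, P2}.
  Farthest demand point is A at travel distance 10 (to P2); all others are ≤ 10.
With {P2, P3} the worst case is 10.
With {P1, P5} the worst case is 14.
No size-2 selection achieves below 10.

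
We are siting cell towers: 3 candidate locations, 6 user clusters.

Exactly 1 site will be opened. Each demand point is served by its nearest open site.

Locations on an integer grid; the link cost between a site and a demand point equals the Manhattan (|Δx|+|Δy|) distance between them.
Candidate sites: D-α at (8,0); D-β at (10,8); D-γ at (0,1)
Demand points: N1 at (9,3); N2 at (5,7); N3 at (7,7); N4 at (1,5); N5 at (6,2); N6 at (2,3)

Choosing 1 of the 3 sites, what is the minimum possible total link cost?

47

Open {D-α}.
  N1→D-α 4, N2→D-α 10, N3→D-α 8, N4→D-α 12, N5→D-α 4, N6→D-α 9  ⇒ total 47.
Compare {D-β}: total 51.
Compare {D-γ}: total 51.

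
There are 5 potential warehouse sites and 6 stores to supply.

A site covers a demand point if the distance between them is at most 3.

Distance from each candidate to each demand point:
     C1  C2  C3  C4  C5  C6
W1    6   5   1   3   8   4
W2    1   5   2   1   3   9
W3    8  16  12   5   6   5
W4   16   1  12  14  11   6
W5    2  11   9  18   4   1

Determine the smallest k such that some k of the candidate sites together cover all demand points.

3

Coverage sets (demand points within 3 of each site):
  W1: {C3, C4}
  W2: {C1, C3, C4, C5}
  W3: {}
  W4: {C2}
  W5: {C1, C6}
No 2 sites suffice: every size-2 union leaves at least one demand point uncovered.
But {W2, W4, W5} covers everything, so the minimum is 3.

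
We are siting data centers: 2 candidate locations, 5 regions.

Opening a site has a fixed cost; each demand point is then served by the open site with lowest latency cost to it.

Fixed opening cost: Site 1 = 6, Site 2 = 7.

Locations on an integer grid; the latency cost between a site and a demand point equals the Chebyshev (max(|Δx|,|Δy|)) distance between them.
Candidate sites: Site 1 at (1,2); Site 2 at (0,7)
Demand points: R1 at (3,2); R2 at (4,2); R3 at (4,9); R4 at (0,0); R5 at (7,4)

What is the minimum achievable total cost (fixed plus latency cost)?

26

Open {Site 1}: assign each demand point to its cheapest open site.
  R1→Site 1 2, R2→Site 1 3, R3→Site 1 7, R4→Site 1 2, R5→Site 1 6
  latency cost 20, fixed 6 → total 26.
Compare {Site 1, Site 2}: latency cost 17 + fixed 13 = 30.
Compare {Site 2}: latency cost 28 + fixed 7 = 35.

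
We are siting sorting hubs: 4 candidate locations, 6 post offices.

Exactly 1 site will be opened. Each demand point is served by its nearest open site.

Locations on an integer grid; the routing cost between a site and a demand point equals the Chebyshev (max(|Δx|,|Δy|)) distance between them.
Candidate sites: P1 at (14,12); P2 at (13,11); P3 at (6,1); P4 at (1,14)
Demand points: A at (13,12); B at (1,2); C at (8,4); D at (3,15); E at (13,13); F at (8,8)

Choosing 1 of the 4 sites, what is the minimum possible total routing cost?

Open {P2}.
  A→P2 1, B→P2 12, C→P2 7, D→P2 10, E→P2 2, F→P2 5  ⇒ total 37.
Compare {P1}: total 40.
Compare {P3}: total 52.
No size-1 selection does better; minimum is 37.

37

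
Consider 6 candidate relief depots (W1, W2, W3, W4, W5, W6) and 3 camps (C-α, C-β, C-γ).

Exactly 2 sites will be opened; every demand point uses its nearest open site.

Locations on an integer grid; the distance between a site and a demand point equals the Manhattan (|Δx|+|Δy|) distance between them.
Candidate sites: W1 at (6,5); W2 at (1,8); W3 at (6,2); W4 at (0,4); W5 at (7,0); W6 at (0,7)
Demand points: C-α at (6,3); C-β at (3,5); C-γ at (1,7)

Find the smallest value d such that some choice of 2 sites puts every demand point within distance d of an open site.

Open {W1, W2}.
  Farthest demand point is C-β at distance 3 (to W1); all others are ≤ 3.
With {W1, W6} the worst case is 3.
With {W1, W4} the worst case is 4.
No size-2 selection achieves below 3.

3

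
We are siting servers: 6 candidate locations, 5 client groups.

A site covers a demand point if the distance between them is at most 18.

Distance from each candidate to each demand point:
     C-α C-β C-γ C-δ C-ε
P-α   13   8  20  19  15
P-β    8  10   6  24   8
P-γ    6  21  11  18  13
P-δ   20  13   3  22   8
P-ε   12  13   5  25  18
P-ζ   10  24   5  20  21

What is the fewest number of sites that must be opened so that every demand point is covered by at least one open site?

Coverage sets (demand points within 18 of each site):
  P-α: {C-α, C-β, C-ε}
  P-β: {C-α, C-β, C-γ, C-ε}
  P-γ: {C-α, C-γ, C-δ, C-ε}
  P-δ: {C-β, C-γ, C-ε}
  P-ε: {C-α, C-β, C-γ, C-ε}
  P-ζ: {C-α, C-γ}
No single site covers all 5 demand points.
But {P-α, P-γ} covers everything, so the minimum is 2.

2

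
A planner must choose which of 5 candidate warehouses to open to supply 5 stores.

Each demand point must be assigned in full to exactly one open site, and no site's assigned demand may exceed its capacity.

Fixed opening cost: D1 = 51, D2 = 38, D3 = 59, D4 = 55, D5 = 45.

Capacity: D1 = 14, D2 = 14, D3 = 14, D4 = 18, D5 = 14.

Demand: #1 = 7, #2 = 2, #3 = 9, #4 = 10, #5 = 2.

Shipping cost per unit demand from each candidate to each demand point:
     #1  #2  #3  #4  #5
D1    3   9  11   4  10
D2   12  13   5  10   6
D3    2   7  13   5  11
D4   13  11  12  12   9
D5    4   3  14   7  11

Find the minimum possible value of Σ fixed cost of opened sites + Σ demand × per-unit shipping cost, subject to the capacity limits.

265

Open {D1, D2, D5}; cheapest assignment that respects the capacities:
  D1 (cap 14, load 10): #4 — cost 10×4 = 40
  D2 (cap 14, load 11): #3, #5 — cost 9×5 + 2×6 = 57
  D5 (cap 14, load 9): #1, #2 — cost 7×4 + 2×3 = 34
  Shipping 131, fixed 134 → total 265.
  Any other capacity-feasible assignment to {D1, D2, D5} ships for at least 131.
Compare {D1, D2, D3}: its best feasible assignment gives total 273.
Compare {D2, D3, D5}: its best feasible assignment gives total 283.
Every other set of open sites that can feasibly serve all demand totals ≥ 273 even under its best assignment. Minimum: 265.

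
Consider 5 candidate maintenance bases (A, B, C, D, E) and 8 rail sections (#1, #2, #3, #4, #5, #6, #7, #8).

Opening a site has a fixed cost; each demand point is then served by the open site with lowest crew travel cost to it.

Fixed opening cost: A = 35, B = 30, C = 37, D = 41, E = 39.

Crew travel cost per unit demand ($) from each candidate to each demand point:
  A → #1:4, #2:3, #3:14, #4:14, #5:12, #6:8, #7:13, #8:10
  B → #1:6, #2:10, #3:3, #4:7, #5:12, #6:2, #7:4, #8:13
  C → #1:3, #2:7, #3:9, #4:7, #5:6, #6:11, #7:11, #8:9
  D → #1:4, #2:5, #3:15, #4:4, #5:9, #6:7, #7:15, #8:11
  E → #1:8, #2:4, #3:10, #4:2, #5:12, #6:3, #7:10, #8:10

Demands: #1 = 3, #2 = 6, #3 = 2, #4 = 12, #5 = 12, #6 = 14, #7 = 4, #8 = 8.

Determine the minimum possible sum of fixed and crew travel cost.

357

Open {B, C, E}: assign each demand point to its cheapest open site.
  #1→C 3×3=9, #2→E 6×4=24, #3→B 2×3=6, #4→E 12×2=24, #5→C 12×6=72, #6→B 14×2=28, #7→B 4×4=16, #8→C 8×9=72
  crew travel cost 251, fixed 106 → total 357.
Compare {C, E}: crew travel cost 301 + fixed 76 = 377.
Compare {A, B, C, E}: crew travel cost 245 + fixed 141 = 386.
Compare {B, C, D}: crew travel cost 281 + fixed 108 = 389.
All other subsets cost ≥ 377. Minimum total cost: 357.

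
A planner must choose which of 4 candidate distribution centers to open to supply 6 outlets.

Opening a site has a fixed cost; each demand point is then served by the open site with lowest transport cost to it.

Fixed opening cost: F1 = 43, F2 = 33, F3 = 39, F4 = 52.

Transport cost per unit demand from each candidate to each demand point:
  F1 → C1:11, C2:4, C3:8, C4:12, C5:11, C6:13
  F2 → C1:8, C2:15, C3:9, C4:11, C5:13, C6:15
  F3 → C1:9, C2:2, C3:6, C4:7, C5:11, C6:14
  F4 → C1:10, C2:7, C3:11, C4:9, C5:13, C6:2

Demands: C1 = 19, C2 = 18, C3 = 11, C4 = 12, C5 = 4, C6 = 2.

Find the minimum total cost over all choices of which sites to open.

468

Open {F3}: assign each demand point to its cheapest open site.
  C1→F3 19×9=171, C2→F3 18×2=36, C3→F3 11×6=66, C4→F3 12×7=84, C5→F3 4×11=44, C6→F3 2×14=28
  transport cost 429, fixed 39 → total 468.
Compare {F2, F3}: transport cost 410 + fixed 72 = 482.
Compare {F3, F4}: transport cost 405 + fixed 91 = 496.
Compare {F1, F3}: transport cost 427 + fixed 82 = 509.
All other subsets cost ≥ 482. Minimum total cost: 468.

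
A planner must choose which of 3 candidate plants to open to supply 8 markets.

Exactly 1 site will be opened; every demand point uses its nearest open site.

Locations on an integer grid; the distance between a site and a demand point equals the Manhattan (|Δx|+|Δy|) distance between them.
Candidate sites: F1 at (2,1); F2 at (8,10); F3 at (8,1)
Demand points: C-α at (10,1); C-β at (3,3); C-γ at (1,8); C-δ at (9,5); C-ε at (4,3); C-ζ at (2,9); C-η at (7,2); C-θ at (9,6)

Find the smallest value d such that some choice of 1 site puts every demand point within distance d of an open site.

Open {F1}.
  Farthest demand point is C-θ at distance 12 (to F1); all others are ≤ 12.
With {F2} the worst case is 12.
With {F3} the worst case is 14.
No size-1 selection achieves below 12.

12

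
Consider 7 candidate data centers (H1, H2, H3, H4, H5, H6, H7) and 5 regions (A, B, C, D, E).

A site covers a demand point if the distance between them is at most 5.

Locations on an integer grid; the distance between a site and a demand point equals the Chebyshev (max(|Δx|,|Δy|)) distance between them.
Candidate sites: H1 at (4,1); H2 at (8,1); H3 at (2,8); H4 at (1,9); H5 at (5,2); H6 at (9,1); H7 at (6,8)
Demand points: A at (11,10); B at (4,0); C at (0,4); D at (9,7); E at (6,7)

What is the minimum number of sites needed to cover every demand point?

2

Coverage sets (demand points within 5 of each site):
  H1: {B, C}
  H2: {B}
  H3: {C, E}
  H4: {C, E}
  H5: {B, C, D, E}
  H6: {B}
  H7: {A, D, E}
No single site covers all 5 demand points.
But {H1, H7} covers everything, so the minimum is 2.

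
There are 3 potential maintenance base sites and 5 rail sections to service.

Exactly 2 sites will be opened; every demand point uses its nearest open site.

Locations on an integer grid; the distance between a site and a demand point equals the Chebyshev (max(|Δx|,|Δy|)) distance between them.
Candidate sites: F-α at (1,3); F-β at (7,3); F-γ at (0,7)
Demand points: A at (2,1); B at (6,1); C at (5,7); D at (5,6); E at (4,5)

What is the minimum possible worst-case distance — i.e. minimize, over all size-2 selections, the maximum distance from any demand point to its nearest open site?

Open {F-α, F-β}.
  Farthest demand point is C at distance 4 (to F-α); all others are ≤ 4.
With {F-α, F-γ} the worst case is 5.
With {F-β, F-γ} the worst case is 5.
No size-2 selection achieves below 4.

4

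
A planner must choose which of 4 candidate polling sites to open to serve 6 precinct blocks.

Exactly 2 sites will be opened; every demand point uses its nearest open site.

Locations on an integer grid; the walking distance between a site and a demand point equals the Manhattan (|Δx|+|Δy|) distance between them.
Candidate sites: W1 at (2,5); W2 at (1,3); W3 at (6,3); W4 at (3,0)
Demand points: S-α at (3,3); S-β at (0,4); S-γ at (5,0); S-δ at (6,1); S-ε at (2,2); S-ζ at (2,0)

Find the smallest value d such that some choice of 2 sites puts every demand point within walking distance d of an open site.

4

Open {W1, W4}.
  Farthest demand point is S-δ at walking distance 4 (to W4); all others are ≤ 4.
With {W2, W3} the worst case is 4.
With {W2, W4} the worst case is 4.
No size-2 selection achieves below 4.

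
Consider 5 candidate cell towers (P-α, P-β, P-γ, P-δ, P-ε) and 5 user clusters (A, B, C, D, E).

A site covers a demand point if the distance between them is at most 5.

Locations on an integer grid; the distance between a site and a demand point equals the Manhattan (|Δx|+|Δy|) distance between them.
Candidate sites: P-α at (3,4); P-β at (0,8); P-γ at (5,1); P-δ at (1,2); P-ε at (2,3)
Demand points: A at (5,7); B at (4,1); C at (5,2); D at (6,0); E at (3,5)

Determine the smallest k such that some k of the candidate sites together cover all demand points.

Coverage sets (demand points within 5 of each site):
  P-α: {A, B, C, E}
  P-β: {}
  P-γ: {B, C, D}
  P-δ: {B, C, E}
  P-ε: {B, C, E}
No single site covers all 5 demand points.
But {P-α, P-γ} covers everything, so the minimum is 2.

2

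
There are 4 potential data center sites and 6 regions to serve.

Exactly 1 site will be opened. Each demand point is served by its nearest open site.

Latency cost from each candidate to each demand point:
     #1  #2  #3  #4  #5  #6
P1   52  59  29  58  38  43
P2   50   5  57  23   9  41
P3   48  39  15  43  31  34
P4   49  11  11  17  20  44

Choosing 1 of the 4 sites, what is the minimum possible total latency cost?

Open {P4}.
  #1→P4 49, #2→P4 11, #3→P4 11, #4→P4 17, #5→P4 20, #6→P4 44  ⇒ total 152.
Compare {P2}: total 185.
Compare {P3}: total 210.
No size-1 selection does better; minimum is 152.

152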